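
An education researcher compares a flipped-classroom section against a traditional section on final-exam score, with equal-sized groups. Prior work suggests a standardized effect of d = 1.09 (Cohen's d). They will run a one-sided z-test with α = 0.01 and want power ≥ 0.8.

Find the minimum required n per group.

n = 17 per group

For power 0.8 need Φ(δ − z_{0.01}) = 0.8, so δ = z_{0.01} + z_{0.20} = 2.326 + 0.842 = 3.168.
δ = d·√(n/2) ⇒ n = 2(δ/d)² = 2 × (3.168 / 1.09)² = 16.89.
Rounding up, n = 17 per group.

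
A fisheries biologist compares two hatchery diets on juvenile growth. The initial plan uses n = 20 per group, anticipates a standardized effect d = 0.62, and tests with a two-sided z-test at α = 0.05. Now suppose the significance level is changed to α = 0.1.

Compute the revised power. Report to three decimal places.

δ = d·√(n/2) = 0.62 × √(20/2) = 1.9606 (unchanged). New critical value: z_{0.05} = 1.645.
Revised power = Φ(δ − 1.645) + Φ(−δ − 1.645) = Φ(0.316) + Φ(-3.605) = 0.6239 + 0.0002 = 0.6241.

Power ≈ 0.624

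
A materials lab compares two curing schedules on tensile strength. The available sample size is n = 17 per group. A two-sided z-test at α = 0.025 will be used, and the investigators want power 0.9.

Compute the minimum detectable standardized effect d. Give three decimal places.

Need Φ(δ − 2.241) = 0.9, so δ = 2.241 + 1.282 = 3.523.
(The second rejection-region term Φ(−δ − z_{α/2}) is negligible and dropped.)
δ = d·√(n/2) ⇒ d = δ/√(n/2) = 3.523/√(17/2) = 1.2084.

d ≈ 1.208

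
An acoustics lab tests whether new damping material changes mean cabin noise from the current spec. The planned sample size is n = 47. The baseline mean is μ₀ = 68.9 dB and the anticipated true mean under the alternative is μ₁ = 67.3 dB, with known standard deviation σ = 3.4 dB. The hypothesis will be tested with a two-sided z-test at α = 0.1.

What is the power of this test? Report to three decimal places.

Power ≈ 0.943

Standardized effect: d = |μ₁ − μ₀| / σ = |67.3 − 68.9| / 3.4 = 0.4706
Noncentrality parameter: δ = d·√n = 0.4706 × √47 = 3.2262
Critical value for a two-sided test at α = 0.1: z_{α/2} = 1.645.
Power = Φ(δ − 1.645) + Φ(−δ − 1.645) = Φ(1.581) + Φ(-4.871) = 0.9431 + 0.0000 = 0.9431.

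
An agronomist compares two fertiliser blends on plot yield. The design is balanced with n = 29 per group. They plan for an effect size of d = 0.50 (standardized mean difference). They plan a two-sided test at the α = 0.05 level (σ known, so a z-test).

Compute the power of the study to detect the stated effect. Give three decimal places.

Power ≈ 0.478

Noncentrality parameter: δ = d·√(n/2) = 0.50 × √(29/2) = 1.9039
Two-sided α = 0.05 → critical value z_{0.025} = 1.960.
Power = Φ(δ − 1.960) + Φ(−δ − 1.960) = Φ(-0.056) + Φ(-3.864) = 0.4777 + 0.0001 = 0.4777.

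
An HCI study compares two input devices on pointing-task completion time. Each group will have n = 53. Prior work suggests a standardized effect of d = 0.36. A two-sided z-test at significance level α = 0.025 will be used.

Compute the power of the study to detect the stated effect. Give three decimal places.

Noncentrality parameter: δ = d·√(n/2) = 0.36 × √(53/2) = 1.8532
Two-sided α = 0.025 → critical value z_{0.0125} = 2.241.
Power = Φ(δ − 2.241) + Φ(−δ − 2.241) = Φ(-0.388) + Φ(-4.095) = 0.3489 + 0.0000 = 0.3490.

Power ≈ 0.349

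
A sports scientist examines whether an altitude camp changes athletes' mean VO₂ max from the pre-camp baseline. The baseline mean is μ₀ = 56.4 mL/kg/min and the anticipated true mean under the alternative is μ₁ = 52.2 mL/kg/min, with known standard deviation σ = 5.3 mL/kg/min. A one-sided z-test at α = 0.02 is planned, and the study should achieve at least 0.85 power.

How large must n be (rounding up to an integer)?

Standardized effect: d = |μ₁ − μ₀| / σ = |52.2 − 56.4| / 5.3 = 0.7925
For power 0.85 need Φ(δ − z_{0.02}) = 0.85, so δ = z_{0.02} + z_{0.15} = 2.054 + 1.036 = 3.090.
δ = d·√n ⇒ n = (δ/d)² = (3.090 / 0.7925)² = 15.21.
Round up to the next whole unit.

n = 16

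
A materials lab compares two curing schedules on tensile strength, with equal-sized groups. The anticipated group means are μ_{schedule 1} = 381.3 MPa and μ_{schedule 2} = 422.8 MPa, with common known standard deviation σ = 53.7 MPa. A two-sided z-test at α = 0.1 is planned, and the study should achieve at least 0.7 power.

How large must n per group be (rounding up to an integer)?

n = 16 per group

Standardized effect: d = |μ_{schedule 1} − μ_{schedule 2}| / σ = |381.3 − 422.8| / 53.7 = 0.7728
Set Φ(δ − 1.645) = 0.7; then δ − 1.645 = Φ⁻¹(0.7) = 0.524, giving δ = 2.169.
(Ignoring the negligible lower-tail rejection probability gives the usual closed-form inversion.)
δ = d·√(n/2) ⇒ n = 2(δ/d)² = 2 × (2.169 / 0.7728)² = 15.76.
Round up to the next whole unit.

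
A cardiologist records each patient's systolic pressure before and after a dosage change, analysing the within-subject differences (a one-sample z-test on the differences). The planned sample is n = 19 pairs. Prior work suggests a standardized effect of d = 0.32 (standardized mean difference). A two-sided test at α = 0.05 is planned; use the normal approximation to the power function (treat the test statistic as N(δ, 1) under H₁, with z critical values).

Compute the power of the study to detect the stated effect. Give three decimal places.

Noncentrality parameter: λ = d·√n = 0.32 × √19 = 1.3948
Two-sided α = 0.05 → critical value z_{0.025} = 1.960.
Power = Φ(λ − 1.960) + Φ(−λ − 1.960) = Φ(-0.565) + Φ(-3.355) = 0.2860 + 0.0004 = 0.2864.

Power ≈ 0.286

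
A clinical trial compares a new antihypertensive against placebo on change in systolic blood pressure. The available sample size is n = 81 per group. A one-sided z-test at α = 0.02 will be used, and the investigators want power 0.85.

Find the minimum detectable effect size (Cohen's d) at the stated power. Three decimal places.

d ≈ 0.486

Required noncentrality: δ = z_{0.02} + z_{0.15} = 2.054 + 1.036 = 3.090.
δ = d·√(n/2) ⇒ d = δ/√(n/2) = 3.090/√(81/2) = 0.4856.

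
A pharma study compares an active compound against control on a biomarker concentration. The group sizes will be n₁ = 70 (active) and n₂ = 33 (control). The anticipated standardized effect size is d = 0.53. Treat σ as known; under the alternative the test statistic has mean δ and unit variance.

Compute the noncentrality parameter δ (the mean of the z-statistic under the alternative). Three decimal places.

The noncentrality parameter scales effect size by the design's sample-size factor: δ = d / √(1/n₁ + 1/n₂) = 0.53 / √(1/70 + 1/33) = 2.5099

δ ≈ 2.510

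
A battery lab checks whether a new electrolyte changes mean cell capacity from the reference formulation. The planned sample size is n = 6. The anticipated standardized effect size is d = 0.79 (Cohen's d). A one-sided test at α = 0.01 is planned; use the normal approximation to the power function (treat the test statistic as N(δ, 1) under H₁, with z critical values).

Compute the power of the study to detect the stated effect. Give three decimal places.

Power ≈ 0.348

Noncentrality parameter: δ = d·√n = 0.79 × √6 = 1.9351
Critical value for a one-sided test at α = 0.01: z_α = 2.326.
Power = Φ(δ − 2.326) = Φ(-0.391) = 0.3478.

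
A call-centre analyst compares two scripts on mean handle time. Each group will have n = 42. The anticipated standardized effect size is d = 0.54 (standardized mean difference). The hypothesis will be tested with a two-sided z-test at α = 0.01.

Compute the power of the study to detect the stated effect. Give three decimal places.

Noncentrality parameter: δ = d·√(n/2) = 0.54 × √(42/2) = 2.4746
Critical value for a two-sided test at α = 0.01: z_{α/2} = 2.576.
Power = Φ(δ − 2.576) + Φ(−δ − 2.576) = Φ(-0.101) + Φ(-5.050) = 0.4597 + 0.0000 = 0.4597.

Power ≈ 0.460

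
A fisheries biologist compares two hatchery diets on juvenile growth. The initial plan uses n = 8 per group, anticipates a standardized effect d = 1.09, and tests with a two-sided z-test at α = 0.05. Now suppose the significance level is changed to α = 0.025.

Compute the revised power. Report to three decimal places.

δ = d·√(n/2) = 1.09 × √(8/2) = 2.1800 (unchanged). New critical value: z_{0.0125} = 2.241.
Revised power = Φ(δ − 2.241) + Φ(−δ − 2.241) = Φ(-0.061) + Φ(-4.421) = 0.4755 + 0.0000 = 0.4755.

Power ≈ 0.476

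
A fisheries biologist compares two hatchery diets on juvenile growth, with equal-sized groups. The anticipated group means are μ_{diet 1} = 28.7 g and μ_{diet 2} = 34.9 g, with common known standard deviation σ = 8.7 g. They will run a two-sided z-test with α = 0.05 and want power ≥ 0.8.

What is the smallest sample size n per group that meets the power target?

Standardized effect: d = |μ_{diet 1} − μ_{diet 2}| / σ = |28.7 − 34.9| / 8.7 = 0.7126
For power 0.8 need Φ(δ − z_{0.025}) = 0.8, so δ = z_{0.025} + z_{0.20} = 1.960 + 0.842 = 2.802.
(Ignoring the negligible lower-tail rejection probability gives the usual closed-form inversion.)
δ = d·√(n/2) ⇒ n = 2(δ/d)² = 2 × (2.802 / 0.7126)² = 30.91.
Round up to the next whole unit.

n = 31 per group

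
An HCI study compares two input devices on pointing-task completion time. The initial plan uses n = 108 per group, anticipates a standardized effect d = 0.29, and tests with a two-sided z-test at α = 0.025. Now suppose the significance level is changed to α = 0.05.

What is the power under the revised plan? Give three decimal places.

Power ≈ 0.568

δ = d·√(n/2) = 0.29 × √(108/2) = 2.1311 (unchanged). New critical value: z_{0.025} = 1.960.
Revised power = Φ(δ − 1.960) + Φ(−δ − 1.960) = Φ(0.171) + Φ(-4.091) = 0.5679 + 0.0000 = 0.5679.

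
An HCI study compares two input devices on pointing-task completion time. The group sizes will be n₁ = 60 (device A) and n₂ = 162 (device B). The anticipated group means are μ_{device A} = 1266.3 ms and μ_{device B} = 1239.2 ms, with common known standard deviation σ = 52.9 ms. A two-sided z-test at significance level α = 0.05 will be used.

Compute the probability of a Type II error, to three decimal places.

Standardized effect: d = |μ_{device A} − μ_{device B}| / σ = |1266.3 − 1239.2| / 52.9 = 0.5123
Noncentrality parameter: λ = d / √(1/n₁ + 1/n₂) = 0.5123 / √(1/60 + 1/162) = 3.3898
Critical value for a two-sided test at α = 0.05: z_{α/2} = 1.960.
Power = Φ(λ − 1.960) + Φ(−λ − 1.960) = Φ(1.430) + Φ(-5.350) = 0.9236 + 0.0000 = 0.9236.
Type II error: β = 1 − power = 1 − 0.9236 = 0.0764.

β ≈ 0.076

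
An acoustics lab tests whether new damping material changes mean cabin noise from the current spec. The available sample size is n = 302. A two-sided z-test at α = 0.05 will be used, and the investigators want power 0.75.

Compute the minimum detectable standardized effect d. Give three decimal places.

d ≈ 0.152

Need Φ(δ − 1.960) = 0.75, so δ = 1.960 + 0.674 = 2.634.
(The second rejection-region term Φ(−δ − z_{α/2}) is negligible and dropped.)
δ = d·√n ⇒ d = δ/√n = 2.634/√302 = 0.1516.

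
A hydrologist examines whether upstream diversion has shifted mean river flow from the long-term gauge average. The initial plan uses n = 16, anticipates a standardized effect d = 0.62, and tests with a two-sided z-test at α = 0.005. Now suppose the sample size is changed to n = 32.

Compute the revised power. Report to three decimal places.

With n = 32: δ = d·√n = 0.62 × √32 = 3.5072. Critical value z_{0.0025} = 2.807.
Revised power = Φ(δ − 2.807) + Φ(−δ − 2.807) = Φ(0.700) + Φ(-6.314) = 0.7581 + 0.0000 = 0.7581.

Power ≈ 0.758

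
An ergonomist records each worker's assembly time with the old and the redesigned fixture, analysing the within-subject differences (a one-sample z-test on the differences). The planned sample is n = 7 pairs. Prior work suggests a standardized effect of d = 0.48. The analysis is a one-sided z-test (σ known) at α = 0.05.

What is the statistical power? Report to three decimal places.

Noncentrality parameter: δ = d·√n = 0.48 × √7 = 1.2700
Critical value for a one-sided test at α = 0.05: z_α = 1.645.
Power = P(Z > 1.645 − δ) = Φ(-0.375) = 0.3539.

Power ≈ 0.354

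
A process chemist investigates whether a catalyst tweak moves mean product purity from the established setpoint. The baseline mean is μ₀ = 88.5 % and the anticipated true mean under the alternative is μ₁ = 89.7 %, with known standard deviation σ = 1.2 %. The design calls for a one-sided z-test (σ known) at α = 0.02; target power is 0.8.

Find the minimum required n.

n = 9

Standardized effect: d = |μ₁ − μ₀| / σ = |89.7 − 88.5| / 1.2 = 1.0000
Set Φ(δ − 2.054) = 0.8; then δ − 2.054 = Φ⁻¹(0.8) = 0.842, giving δ = 2.895.
δ = d·√n ⇒ n = (δ/d)² = (2.895 / 1.0000)² = 8.38.
Round up to the next whole unit.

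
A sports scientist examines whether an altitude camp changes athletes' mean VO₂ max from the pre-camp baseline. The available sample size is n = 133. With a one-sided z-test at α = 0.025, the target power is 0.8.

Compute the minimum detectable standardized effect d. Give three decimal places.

d ≈ 0.243

Required noncentrality: δ = z_{0.025} + z_{0.20} = 1.960 + 0.842 = 2.802.
δ = d·√n ⇒ d = δ/√n = 2.802/√133 = 0.2429.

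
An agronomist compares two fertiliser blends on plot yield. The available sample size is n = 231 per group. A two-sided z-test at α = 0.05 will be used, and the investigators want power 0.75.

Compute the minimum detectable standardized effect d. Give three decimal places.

d ≈ 0.245

Required noncentrality: δ = z_{0.025} + z_{0.25} = 1.960 + 0.674 = 2.634.
(Lower-tail contribution to power is negligible for δ > 0.)
δ = d·√(n/2) ⇒ d = δ/√(n/2) = 2.634/√(231/2) = 0.2451.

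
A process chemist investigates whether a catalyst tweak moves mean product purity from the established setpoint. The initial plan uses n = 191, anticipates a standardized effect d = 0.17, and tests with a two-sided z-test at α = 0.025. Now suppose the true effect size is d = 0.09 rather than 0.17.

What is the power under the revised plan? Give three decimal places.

Power ≈ 0.159

With d = 0.09: δ = d·√n = 0.09 × √191 = 1.2438. Critical value z_{0.0125} = 2.241.
Revised power = Φ(δ − 2.241) + Φ(−δ − 2.241) = Φ(-0.998) + Φ(-3.485) = 0.1592 + 0.0002 = 0.1595.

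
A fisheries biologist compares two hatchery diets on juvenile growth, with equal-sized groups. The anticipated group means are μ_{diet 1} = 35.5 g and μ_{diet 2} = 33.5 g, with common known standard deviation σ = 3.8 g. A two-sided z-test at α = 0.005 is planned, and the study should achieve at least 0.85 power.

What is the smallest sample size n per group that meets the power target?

n = 107 per group

Standardized effect: d = |μ_{diet 1} − μ_{diet 2}| / σ = |35.5 − 33.5| / 3.8 = 0.5263
Set Φ(δ − 2.807) = 0.85; then δ − 2.807 = Φ⁻¹(0.85) = 1.036, giving δ = 3.843.
(Ignoring the negligible lower-tail rejection probability gives the usual closed-form inversion.)
δ = d·√(n/2) ⇒ n = 2(δ/d)² = 2 × (3.843 / 0.5263)² = 106.66.
Round up to the next whole unit.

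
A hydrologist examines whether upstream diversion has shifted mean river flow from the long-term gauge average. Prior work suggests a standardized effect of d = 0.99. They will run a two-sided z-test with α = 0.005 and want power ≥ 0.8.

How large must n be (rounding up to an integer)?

n = 14

For power 0.8 need Φ(δ − z_{0.0025}) = 0.8, so δ = z_{0.0025} + z_{0.20} = 2.807 + 0.842 = 3.649.
(For δ > 0 the lower-tail rejection region contributes negligibly to power, so the one-term inversion is standard.)
δ = d·√n ⇒ n = (δ/d)² = (3.649 / 0.99)² = 13.58.
Rounding up, n = 14.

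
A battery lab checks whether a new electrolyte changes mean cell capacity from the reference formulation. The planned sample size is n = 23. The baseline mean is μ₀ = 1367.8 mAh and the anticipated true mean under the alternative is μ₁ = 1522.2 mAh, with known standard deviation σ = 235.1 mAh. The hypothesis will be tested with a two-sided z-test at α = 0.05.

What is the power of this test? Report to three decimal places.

Power ≈ 0.883

Standardized effect: d = |μ₁ − μ₀| / σ = |1522.2 − 1367.8| / 235.1 = 0.6567
Noncentrality parameter: λ = d·√n = 0.6567 × √23 = 3.1496
Two-sided α = 0.05 → critical value z_{0.025} = 1.960.
Power = Φ(λ − 1.960) + Φ(−λ − 1.960) = Φ(1.190) + Φ(-5.110) = 0.8829 + 0.0000 = 0.8829.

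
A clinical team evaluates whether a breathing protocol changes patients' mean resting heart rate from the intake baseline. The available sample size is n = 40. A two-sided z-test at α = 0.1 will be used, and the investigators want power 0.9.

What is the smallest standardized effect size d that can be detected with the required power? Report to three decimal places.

Required noncentrality: δ = z_{0.05} + z_{0.10} = 1.645 + 1.282 = 2.926.
(The second rejection-region term Φ(−δ − z_{α/2}) is negligible and dropped.)
δ = d·√n ⇒ d = δ/√n = 2.926/√40 = 0.4627.

d ≈ 0.463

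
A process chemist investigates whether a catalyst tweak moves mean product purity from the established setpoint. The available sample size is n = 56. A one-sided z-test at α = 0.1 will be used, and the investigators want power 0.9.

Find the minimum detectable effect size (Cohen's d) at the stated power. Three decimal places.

Need Φ(δ − 1.282) = 0.9, so δ = 1.282 + 1.282 = 2.563.
δ = d·√n ⇒ d = δ/√n = 2.563/√56 = 0.3425.

d ≈ 0.343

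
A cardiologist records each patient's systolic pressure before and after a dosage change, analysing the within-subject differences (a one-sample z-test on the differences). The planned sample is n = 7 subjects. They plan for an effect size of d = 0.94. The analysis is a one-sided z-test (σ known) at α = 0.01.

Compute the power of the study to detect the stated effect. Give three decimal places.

Power ≈ 0.564

Noncentrality parameter: λ = d·√n = 0.94 × √7 = 2.4870
Critical value for a one-sided test at α = 0.01: z_α = 2.326.
Power = Φ(λ − 2.326) = Φ(0.161) = 0.5638.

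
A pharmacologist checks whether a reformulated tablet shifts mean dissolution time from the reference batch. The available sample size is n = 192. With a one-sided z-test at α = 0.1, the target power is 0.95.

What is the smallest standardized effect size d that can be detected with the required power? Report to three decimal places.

Required noncentrality: δ = z_{0.1} + z_{0.05} = 1.282 + 1.645 = 2.926.
δ = d·√n ⇒ d = δ/√n = 2.926/√192 = 0.2112.

d ≈ 0.211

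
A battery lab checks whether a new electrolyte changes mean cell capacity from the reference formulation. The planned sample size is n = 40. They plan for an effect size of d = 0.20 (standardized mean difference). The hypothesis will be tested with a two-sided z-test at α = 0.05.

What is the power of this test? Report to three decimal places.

Noncentrality parameter: δ = d·√n = 0.20 × √40 = 1.2649
Two-sided α = 0.05 → critical value z_{0.025} = 1.960.
Power = Φ(δ − 1.960) + Φ(−δ − 1.960) = Φ(-0.695) + Φ(-3.225) = 0.2435 + 0.0006 = 0.2441.

Power ≈ 0.244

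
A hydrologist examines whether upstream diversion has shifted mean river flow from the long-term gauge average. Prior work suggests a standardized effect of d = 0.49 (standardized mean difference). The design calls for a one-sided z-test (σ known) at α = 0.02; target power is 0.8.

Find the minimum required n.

For power 0.8 need Φ(δ − z_{0.02}) = 0.8, so δ = z_{0.02} + z_{0.20} = 2.054 + 0.842 = 2.895.
δ = d·√n ⇒ n = (δ/d)² = (2.895 / 0.49)² = 34.92.
Round up to the next whole unit.

n = 35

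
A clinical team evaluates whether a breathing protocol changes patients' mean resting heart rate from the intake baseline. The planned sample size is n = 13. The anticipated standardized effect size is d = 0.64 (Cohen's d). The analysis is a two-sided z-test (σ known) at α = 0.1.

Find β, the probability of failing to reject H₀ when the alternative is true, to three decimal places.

Noncentrality parameter: δ = d·√n = 0.64 × √13 = 2.3076
Two-sided α = 0.1 → critical value z_{0.05} = 1.645.
Power = Φ(δ − 1.645) + Φ(−δ − 1.645) = Φ(0.663) + Φ(-3.952) = 0.7462 + 0.0000 = 0.7463.
Type II error: β = 1 − power = 1 − 0.7463 = 0.2537.

β ≈ 0.254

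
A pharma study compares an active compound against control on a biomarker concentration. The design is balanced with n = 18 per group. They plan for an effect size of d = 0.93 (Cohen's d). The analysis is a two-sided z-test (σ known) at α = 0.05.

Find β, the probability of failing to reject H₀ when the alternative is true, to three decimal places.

Noncentrality parameter: λ = d·√(n/2) = 0.93 × √(18/2) = 2.7900
Two-sided α = 0.05 → critical value z_{0.025} = 1.960.
Power = Φ(λ − 1.960) + Φ(−λ − 1.960) = Φ(0.830) + Φ(-4.750) = 0.7967 + 0.0000 = 0.7967.
Type II error: β = 1 − power = 1 − 0.7967 = 0.2033.

β ≈ 0.203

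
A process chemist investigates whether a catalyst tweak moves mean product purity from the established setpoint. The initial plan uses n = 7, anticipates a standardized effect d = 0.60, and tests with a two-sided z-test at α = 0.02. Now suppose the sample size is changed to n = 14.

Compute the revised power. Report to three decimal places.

With n = 14: δ = d·√n = 0.60 × √14 = 2.2450. Critical value z_{0.01} = 2.326.
Revised power = Φ(δ − 2.326) + Φ(−δ − 2.326) = Φ(-0.081) + Φ(-4.571) = 0.4676 + 0.0000 = 0.4676.

Power ≈ 0.468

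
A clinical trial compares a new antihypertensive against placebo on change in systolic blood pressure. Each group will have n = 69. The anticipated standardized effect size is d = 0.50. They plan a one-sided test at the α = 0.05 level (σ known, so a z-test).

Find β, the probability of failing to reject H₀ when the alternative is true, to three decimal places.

β ≈ 0.098

Noncentrality parameter: δ = d·√(n/2) = 0.50 × √(69/2) = 2.9368
Critical value for a one-sided test at α = 0.05: z_α = 1.645.
Power = P(Z > 1.645 − δ) = Φ(1.292) = 0.9018.
Type II error: β = 1 − power = 1 − 0.9018 = 0.0982.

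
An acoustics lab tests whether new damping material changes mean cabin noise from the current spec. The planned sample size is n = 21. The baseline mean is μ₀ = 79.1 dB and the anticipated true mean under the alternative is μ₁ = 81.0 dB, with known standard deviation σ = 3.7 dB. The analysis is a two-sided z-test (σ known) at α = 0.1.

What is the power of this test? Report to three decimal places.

Standardized effect: d = |μ₁ − μ₀| / σ = |81.0 − 79.1| / 3.7 = 0.5135
Noncentrality parameter: δ = d·√n = 0.5135 × √21 = 2.3532
Two-sided α = 0.1 → critical value z_{0.05} = 1.645.
Power = Φ(δ − 1.645) + Φ(−δ − 1.645) = Φ(0.708) + Φ(-3.998) = 0.7606 + 0.0000 = 0.7607.

Power ≈ 0.761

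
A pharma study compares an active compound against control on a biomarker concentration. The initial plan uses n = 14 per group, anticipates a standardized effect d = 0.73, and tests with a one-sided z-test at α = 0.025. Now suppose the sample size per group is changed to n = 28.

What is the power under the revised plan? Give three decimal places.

With n = 28 per group: δ = d·√(n/2) = 0.73 × √(28/2) = 2.7314. Critical value z_{0.025} = 1.960.
Revised power = Φ(δ − 1.960) = Φ(0.771) = 0.7798.

Power ≈ 0.780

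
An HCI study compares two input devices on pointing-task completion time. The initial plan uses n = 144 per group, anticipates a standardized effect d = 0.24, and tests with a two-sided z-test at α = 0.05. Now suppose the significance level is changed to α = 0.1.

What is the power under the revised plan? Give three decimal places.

δ = d·√(n/2) = 0.24 × √(144/2) = 2.0365 (unchanged). New critical value: z_{0.05} = 1.645.
Revised power = Φ(δ − 1.645) + Φ(−δ − 1.645) = Φ(0.392) + Φ(-3.681) = 0.6523 + 0.0001 = 0.6524.

Power ≈ 0.652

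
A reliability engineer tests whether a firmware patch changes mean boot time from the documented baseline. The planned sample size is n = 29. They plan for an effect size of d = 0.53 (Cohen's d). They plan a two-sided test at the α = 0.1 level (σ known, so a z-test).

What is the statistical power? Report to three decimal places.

Power ≈ 0.887

Noncentrality parameter: δ = d·√n = 0.53 × √29 = 2.8541
Critical value for a two-sided test at α = 0.1: z_{α/2} = 1.645.
Power = Φ(δ − 1.645) + Φ(−δ − 1.645) = Φ(1.209) + Φ(-4.499) = 0.8867 + 0.0000 = 0.8867.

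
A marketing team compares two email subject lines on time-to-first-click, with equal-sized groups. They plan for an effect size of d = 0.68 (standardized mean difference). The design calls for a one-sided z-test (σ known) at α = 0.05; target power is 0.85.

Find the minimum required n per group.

n = 32 per group

For power 0.85 need Φ(δ − z_{0.05}) = 0.85, so δ = z_{0.05} + z_{0.15} = 1.645 + 1.036 = 2.681.
δ = d·√(n/2) ⇒ n = 2(δ/d)² = 2 × (2.681 / 0.68)² = 31.10.
Rounding up, n = 32 per group.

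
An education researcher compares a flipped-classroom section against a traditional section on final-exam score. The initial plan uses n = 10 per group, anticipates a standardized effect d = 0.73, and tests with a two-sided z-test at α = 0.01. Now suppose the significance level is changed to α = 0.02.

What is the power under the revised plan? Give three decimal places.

δ = d·√(n/2) = 0.73 × √(10/2) = 1.6323 (unchanged). New critical value: z_{0.01} = 2.326.
Revised power = Φ(δ − 2.326) + Φ(−δ − 2.326) = Φ(-0.694) + Φ(-3.959) = 0.2438 + 0.0000 = 0.2439.

Power ≈ 0.244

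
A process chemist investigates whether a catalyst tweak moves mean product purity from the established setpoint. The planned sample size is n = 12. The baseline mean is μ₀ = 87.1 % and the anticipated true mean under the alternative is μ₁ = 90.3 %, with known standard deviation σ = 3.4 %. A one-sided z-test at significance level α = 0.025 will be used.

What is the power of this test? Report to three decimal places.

Standardized effect: d = |μ₁ − μ₀| / σ = |90.3 − 87.1| / 3.4 = 0.9412
Noncentrality parameter: δ = d·√n = 0.9412 × √12 = 3.2603
One-sided α = 0.025 → critical value z_{0.025} = 1.960.
Power = Φ(δ − 1.960) = Φ(1.300) = 0.9033.

Power ≈ 0.903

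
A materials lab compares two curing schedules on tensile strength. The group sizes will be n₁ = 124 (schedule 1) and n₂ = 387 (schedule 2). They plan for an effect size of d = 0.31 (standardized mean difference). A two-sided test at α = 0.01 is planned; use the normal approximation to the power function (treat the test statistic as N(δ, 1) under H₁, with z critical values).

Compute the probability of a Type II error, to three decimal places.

β ≈ 0.334

Noncentrality parameter: δ = d / √(1/n₁ + 1/n₂) = 0.31 / √(1/124 + 1/387) = 3.0041
Two-sided α = 0.01 → critical value z_{0.005} = 2.576.
Power = Φ(δ − 2.576) + Φ(−δ − 2.576) = Φ(0.428) + Φ(-5.580) = 0.6658 + 0.0000 = 0.6658.
Type II error: β = 1 − power = 1 − 0.6658 = 0.3342.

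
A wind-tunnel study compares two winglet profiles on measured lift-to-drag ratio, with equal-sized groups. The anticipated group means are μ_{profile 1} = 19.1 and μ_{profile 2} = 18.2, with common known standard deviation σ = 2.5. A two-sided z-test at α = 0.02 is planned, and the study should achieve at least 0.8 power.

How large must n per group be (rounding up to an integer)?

n = 155 per group

Standardized effect: d = |μ_{profile 1} − μ_{profile 2}| / σ = |19.1 − 18.2| / 2.5 = 0.3600
Set Φ(δ − 2.326) = 0.8; then δ − 2.326 = Φ⁻¹(0.8) = 0.842, giving δ = 3.168.
(For δ > 0 the lower-tail rejection region contributes negligibly to power, so the one-term inversion is standard.)
δ = d·√(n/2) ⇒ n = 2(δ/d)² = 2 × (3.168 / 0.3600)² = 154.88.
Rounding up, n = 155 per group.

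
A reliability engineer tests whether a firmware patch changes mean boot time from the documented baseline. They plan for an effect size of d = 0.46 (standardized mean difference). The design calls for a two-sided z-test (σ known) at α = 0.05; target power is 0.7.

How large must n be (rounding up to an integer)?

For power 0.7 need Φ(δ − z_{0.025}) = 0.7, so δ = z_{0.025} + z_{0.30} = 1.960 + 0.524 = 2.484.
(Ignoring the negligible lower-tail rejection probability gives the usual closed-form inversion.)
δ = d·√n ⇒ n = (δ/d)² = (2.484 / 0.46)² = 29.17.
Round up to the next whole unit.

n = 30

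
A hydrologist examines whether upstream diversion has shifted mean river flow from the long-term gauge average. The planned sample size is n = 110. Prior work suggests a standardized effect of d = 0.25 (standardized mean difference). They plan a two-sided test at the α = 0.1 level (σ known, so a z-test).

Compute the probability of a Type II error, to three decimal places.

Noncentrality parameter: δ = d·√n = 0.25 × √110 = 2.6220
Critical value for a two-sided test at α = 0.1: z_{α/2} = 1.645.
Power = Φ(δ − 1.645) + Φ(−δ − 1.645) = Φ(0.977) + Φ(-4.267) = 0.8358 + 0.0000 = 0.8358.
Type II error: β = 1 − power = 1 − 0.8358 = 0.1642.

β ≈ 0.164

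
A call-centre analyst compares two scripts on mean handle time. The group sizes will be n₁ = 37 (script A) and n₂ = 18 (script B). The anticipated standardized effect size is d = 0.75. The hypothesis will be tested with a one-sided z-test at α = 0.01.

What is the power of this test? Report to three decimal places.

Noncentrality parameter: δ = d / √(1/n₁ + 1/n₂) = 0.75 / √(1/37 + 1/18) = 2.6099
One-sided α = 0.01 → critical value z_{0.01} = 2.326.
Power = Φ(δ − 2.326) = Φ(0.284) = 0.6116.

Power ≈ 0.612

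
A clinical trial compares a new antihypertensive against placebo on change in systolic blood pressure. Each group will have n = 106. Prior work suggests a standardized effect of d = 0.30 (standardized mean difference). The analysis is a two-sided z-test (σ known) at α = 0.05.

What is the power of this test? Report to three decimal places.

Noncentrality parameter: δ = d·√(n/2) = 0.30 × √(106/2) = 2.1840
Critical value for a two-sided test at α = 0.05: z_{α/2} = 1.960.
Power = Φ(δ − 1.960) + Φ(−δ − 1.960) = Φ(0.224) + Φ(-4.144) = 0.5886 + 0.0000 = 0.5887.

Power ≈ 0.589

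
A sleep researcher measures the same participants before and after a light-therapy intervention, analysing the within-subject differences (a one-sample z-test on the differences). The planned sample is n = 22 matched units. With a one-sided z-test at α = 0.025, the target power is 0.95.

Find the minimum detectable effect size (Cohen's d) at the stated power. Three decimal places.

d ≈ 0.769

Need Φ(δ − 1.960) = 0.95, so δ = 1.960 + 1.645 = 3.605.
δ = d·√n ⇒ d = δ/√n = 3.605/√22 = 0.7685.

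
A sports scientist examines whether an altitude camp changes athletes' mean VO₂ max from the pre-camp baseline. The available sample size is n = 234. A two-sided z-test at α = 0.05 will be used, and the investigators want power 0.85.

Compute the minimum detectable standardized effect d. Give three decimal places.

Required noncentrality: δ = z_{0.025} + z_{0.15} = 1.960 + 1.036 = 2.996.
(Lower-tail contribution to power is negligible for δ > 0.)
δ = d·√n ⇒ d = δ/√n = 2.996/√234 = 0.1959.

d ≈ 0.196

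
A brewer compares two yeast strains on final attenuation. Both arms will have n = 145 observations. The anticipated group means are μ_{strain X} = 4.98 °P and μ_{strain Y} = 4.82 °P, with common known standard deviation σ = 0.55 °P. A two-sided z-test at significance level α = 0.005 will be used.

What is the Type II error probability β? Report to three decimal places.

β ≈ 0.629

Standardized effect: d = |μ_{strain X} − μ_{strain Y}| / σ = |4.98 − 4.82| / 0.55 = 0.2909
Noncentrality parameter: δ = d·√(n/2) = 0.2909 × √(145/2) = 2.4770
Critical value for a two-sided test at α = 0.005: z_{α/2} = 2.807.
Power = Φ(δ − 2.807) + Φ(−δ − 2.807) = Φ(-0.330) + Φ(-5.284) = 0.3707 + 0.0000 = 0.3707.
Type II error: β = 1 − power = 1 − 0.3707 = 0.6293.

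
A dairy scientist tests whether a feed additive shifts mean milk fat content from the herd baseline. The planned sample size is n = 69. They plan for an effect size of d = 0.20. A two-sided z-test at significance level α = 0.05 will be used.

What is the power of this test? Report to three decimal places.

Noncentrality parameter: δ = d·√n = 0.20 × √69 = 1.6613
Critical value for a two-sided test at α = 0.05: z_{α/2} = 1.960.
Power = Φ(δ − 1.960) + Φ(−δ − 1.960) = Φ(-0.299) + Φ(-3.621) = 0.3826 + 0.0001 = 0.3828.

Power ≈ 0.383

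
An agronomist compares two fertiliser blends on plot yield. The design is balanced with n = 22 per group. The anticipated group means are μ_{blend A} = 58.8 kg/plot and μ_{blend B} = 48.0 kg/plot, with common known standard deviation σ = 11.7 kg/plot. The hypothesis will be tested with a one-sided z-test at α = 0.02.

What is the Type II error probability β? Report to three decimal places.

β ≈ 0.157

Standardized effect: d = |μ_{blend A} − μ_{blend B}| / σ = |58.8 − 48.0| / 11.7 = 0.9231
Noncentrality parameter: δ = d·√(n/2) = 0.9231 × √(22/2) = 3.0615
Critical value for a one-sided test at α = 0.02: z_α = 2.054.
Power = P(Z > 2.054 − δ) = Φ(1.008) = 0.8432.
Type II error: β = 1 − power = 1 − 0.8432 = 0.1568.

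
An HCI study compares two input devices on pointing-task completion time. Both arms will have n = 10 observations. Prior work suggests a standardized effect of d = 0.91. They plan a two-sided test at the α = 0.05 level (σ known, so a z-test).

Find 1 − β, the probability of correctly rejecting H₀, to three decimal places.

Noncentrality parameter: δ = d·√(n/2) = 0.91 × √(10/2) = 2.0348
Two-sided α = 0.05 → critical value z_{0.025} = 1.960.
Power = Φ(δ − 1.960) + Φ(−δ − 1.960) = Φ(0.075) + Φ(-3.995) = 0.5298 + 0.0000 = 0.5299.

Power ≈ 0.530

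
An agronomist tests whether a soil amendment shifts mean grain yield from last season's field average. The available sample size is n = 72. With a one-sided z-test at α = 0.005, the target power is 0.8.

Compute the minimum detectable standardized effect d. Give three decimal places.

Required noncentrality: δ = z_{0.005} + z_{0.20} = 2.576 + 0.842 = 3.417.
δ = d·√n ⇒ d = δ/√n = 3.417/√72 = 0.4028.

d ≈ 0.403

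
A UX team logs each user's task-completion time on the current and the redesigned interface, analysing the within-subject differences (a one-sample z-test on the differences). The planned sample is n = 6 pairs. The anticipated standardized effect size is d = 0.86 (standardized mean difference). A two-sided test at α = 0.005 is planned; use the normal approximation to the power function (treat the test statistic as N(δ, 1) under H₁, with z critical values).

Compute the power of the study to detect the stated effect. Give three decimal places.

Power ≈ 0.242

Noncentrality parameter: δ = d·√n = 0.86 × √6 = 2.1066
Critical value for a two-sided test at α = 0.005: z_{α/2} = 2.807.
Power = Φ(δ − 2.807) + Φ(−δ − 2.807) = Φ(-0.700) + Φ(-4.914) = 0.2418 + 0.0000 = 0.2418.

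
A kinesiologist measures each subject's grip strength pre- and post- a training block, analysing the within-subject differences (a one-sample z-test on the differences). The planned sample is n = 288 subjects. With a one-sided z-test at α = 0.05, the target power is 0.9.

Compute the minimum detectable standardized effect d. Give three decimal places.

d ≈ 0.172

Required noncentrality: δ = z_{0.05} + z_{0.10} = 1.645 + 1.282 = 2.926.
δ = d·√n ⇒ d = δ/√n = 2.926/√288 = 0.1724.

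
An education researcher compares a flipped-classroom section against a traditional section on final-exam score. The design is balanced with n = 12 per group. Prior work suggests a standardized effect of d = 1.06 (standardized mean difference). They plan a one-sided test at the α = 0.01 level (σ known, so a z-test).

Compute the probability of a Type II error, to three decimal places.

β ≈ 0.394

Noncentrality parameter: δ = d·√(n/2) = 1.06 × √(12/2) = 2.5965
One-sided α = 0.01 → critical value z_{0.01} = 2.326.
Power = Φ(δ − 2.326) = Φ(0.270) = 0.6065.
Type II error: β = 1 − power = 1 − 0.6065 = 0.3935.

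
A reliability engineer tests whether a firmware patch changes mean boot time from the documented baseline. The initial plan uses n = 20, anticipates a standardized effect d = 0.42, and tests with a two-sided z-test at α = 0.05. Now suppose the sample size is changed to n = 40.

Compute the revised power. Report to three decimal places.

Power ≈ 0.757

With n = 40: δ = d·√n = 0.42 × √40 = 2.6563. Critical value z_{0.025} = 1.960.
Revised power = Φ(δ − 1.960) + Φ(−δ − 1.960) = Φ(0.696) + Φ(-4.616) = 0.7569 + 0.0000 = 0.7569.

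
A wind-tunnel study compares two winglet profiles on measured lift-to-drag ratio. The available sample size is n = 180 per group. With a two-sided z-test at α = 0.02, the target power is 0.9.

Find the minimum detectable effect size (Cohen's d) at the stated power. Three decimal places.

d ≈ 0.380

Need Φ(δ − 2.326) = 0.9, so δ = 2.326 + 1.282 = 3.608.
(Lower-tail contribution to power is negligible for δ > 0.)
δ = d·√(n/2) ⇒ d = δ/√(n/2) = 3.608/√(180/2) = 0.3803.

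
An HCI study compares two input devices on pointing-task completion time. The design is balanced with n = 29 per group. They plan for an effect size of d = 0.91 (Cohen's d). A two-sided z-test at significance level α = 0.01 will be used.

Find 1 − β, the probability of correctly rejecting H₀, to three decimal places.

Noncentrality parameter: λ = d·√(n/2) = 0.91 × √(29/2) = 3.4652
Critical value for a two-sided test at α = 0.01: z_{α/2} = 2.576.
Power = Φ(λ − 2.576) + Φ(−λ − 2.576) = Φ(0.889) + Φ(-6.041) = 0.8131 + 0.0000 = 0.8131.

Power ≈ 0.813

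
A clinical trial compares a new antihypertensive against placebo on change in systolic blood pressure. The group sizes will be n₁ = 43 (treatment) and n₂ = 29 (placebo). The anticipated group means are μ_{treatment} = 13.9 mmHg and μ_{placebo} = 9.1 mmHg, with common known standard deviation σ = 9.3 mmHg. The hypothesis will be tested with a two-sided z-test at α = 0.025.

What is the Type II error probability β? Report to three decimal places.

Standardized effect: d = |μ_{treatment} − μ_{placebo}| / σ = |13.9 − 9.1| / 9.3 = 0.5161
Noncentrality parameter: λ = d / √(1/n₁ + 1/n₂) = 0.5161 / √(1/43 + 1/29) = 2.1480
Critical value for a two-sided test at α = 0.025: z_{α/2} = 2.241.
Power = Φ(λ − 2.241) + Φ(−λ − 2.241) = Φ(-0.093) + Φ(-4.389) = 0.4628 + 0.0000 = 0.4628.
Type II error: β = 1 − power = 1 − 0.4628 = 0.5372.

β ≈ 0.537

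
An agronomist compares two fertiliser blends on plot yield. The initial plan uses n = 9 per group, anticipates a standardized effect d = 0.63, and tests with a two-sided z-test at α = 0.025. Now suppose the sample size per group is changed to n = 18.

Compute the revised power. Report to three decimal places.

With n = 18 per group: δ = d·√(n/2) = 0.63 × √(18/2) = 1.8900. Critical value z_{0.0125} = 2.241.
Revised power = Φ(δ − 2.241) + Φ(−δ − 2.241) = Φ(-0.351) + Φ(-4.131) = 0.3626 + 0.0000 = 0.3627.

Power ≈ 0.363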